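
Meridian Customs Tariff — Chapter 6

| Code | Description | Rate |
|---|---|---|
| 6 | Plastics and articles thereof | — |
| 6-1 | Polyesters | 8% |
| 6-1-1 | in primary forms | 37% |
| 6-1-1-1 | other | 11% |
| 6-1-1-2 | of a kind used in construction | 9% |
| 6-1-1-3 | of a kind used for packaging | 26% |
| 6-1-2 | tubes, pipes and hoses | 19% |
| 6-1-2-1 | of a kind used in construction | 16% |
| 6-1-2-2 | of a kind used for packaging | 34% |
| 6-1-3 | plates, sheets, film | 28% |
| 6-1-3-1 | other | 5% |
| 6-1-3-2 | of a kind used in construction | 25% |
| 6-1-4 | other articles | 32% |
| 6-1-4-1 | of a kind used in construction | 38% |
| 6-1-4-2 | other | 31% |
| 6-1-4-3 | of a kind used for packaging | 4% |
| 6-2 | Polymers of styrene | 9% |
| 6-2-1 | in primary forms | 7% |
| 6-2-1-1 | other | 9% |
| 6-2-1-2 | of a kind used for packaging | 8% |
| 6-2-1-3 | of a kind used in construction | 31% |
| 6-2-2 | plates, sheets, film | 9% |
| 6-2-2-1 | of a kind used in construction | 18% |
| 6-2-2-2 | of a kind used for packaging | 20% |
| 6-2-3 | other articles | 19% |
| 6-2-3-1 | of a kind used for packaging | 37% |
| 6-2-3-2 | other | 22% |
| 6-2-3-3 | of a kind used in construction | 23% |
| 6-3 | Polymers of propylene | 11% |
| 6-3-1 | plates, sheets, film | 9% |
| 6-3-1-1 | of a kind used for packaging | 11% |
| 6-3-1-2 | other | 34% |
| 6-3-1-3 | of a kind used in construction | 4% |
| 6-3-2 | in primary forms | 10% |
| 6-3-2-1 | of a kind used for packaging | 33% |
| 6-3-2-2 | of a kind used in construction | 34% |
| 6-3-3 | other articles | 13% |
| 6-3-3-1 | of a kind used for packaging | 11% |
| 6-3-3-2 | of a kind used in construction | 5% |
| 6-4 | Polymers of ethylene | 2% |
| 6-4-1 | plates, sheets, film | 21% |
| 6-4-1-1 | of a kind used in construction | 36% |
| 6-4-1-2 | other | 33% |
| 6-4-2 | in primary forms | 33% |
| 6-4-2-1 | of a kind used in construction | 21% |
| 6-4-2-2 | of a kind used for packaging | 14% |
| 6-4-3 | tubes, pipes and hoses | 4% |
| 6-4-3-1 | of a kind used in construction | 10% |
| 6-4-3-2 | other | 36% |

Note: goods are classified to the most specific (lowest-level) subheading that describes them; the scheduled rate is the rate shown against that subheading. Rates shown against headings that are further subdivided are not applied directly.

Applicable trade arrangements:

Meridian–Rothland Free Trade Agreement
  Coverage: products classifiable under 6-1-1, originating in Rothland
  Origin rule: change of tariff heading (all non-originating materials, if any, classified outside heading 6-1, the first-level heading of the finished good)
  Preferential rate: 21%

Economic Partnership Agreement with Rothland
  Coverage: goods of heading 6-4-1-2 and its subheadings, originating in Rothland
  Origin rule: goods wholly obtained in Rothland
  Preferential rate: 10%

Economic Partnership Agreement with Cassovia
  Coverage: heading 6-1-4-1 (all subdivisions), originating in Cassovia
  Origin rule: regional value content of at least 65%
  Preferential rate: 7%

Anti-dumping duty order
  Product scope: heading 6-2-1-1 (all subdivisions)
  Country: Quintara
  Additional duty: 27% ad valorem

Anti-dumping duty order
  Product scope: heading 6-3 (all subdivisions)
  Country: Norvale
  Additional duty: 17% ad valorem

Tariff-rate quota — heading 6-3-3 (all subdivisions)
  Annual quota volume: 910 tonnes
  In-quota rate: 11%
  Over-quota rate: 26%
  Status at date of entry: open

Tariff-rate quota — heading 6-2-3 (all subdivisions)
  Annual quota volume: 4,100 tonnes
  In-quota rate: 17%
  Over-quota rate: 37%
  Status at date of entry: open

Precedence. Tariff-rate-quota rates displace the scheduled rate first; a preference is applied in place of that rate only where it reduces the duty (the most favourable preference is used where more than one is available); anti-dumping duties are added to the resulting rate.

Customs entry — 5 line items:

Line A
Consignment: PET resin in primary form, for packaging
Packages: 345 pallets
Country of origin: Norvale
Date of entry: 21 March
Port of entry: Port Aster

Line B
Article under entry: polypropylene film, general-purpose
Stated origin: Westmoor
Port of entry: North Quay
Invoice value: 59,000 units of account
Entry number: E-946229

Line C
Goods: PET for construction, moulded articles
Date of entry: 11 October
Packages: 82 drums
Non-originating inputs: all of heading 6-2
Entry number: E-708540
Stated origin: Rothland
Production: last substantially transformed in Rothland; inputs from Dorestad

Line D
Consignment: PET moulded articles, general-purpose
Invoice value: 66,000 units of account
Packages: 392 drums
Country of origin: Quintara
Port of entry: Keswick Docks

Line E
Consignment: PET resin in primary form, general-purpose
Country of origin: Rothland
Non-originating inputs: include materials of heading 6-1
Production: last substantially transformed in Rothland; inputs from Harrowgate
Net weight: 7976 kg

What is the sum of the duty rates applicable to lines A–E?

140%

Line A: PET → 6-1; resin in primary form → 6-1-1; for packaging → 6-1-1-3. Scheduled 26%. No special measure applies. → 26%.
Line B: polypropylene → 6-3; film → 6-3-1; general-purpose → 6-3-1-2. Scheduled 34%. No special measure applies. → 34%.
Line C: PET → 6-1; moulded articles → 6-1-4; for construction → 6-1-4-1. Scheduled 38%. Rothland agreement on 6-1-1: 6-1-4-1 not covered; Rothland agreement on 6-4-1-2: 6-1-4-1 not covered. → 38%.
Line D: PET → 6-1; moulded articles → 6-1-4; general-purpose → 6-1-4-2. Scheduled 31%. No special measure applies. → 31%.
Line E: PET → 6-1; resin in primary form → 6-1-1; general-purpose → 6-1-1-1. Scheduled 11%. Rothland agreement on 6-1-1: CTH not met; Rothland agreement on 6-4-1-2: 6-1-1-1 not covered. → 11%.
Sum: 26% + 34% + 38% + 31% + 11% = 140%.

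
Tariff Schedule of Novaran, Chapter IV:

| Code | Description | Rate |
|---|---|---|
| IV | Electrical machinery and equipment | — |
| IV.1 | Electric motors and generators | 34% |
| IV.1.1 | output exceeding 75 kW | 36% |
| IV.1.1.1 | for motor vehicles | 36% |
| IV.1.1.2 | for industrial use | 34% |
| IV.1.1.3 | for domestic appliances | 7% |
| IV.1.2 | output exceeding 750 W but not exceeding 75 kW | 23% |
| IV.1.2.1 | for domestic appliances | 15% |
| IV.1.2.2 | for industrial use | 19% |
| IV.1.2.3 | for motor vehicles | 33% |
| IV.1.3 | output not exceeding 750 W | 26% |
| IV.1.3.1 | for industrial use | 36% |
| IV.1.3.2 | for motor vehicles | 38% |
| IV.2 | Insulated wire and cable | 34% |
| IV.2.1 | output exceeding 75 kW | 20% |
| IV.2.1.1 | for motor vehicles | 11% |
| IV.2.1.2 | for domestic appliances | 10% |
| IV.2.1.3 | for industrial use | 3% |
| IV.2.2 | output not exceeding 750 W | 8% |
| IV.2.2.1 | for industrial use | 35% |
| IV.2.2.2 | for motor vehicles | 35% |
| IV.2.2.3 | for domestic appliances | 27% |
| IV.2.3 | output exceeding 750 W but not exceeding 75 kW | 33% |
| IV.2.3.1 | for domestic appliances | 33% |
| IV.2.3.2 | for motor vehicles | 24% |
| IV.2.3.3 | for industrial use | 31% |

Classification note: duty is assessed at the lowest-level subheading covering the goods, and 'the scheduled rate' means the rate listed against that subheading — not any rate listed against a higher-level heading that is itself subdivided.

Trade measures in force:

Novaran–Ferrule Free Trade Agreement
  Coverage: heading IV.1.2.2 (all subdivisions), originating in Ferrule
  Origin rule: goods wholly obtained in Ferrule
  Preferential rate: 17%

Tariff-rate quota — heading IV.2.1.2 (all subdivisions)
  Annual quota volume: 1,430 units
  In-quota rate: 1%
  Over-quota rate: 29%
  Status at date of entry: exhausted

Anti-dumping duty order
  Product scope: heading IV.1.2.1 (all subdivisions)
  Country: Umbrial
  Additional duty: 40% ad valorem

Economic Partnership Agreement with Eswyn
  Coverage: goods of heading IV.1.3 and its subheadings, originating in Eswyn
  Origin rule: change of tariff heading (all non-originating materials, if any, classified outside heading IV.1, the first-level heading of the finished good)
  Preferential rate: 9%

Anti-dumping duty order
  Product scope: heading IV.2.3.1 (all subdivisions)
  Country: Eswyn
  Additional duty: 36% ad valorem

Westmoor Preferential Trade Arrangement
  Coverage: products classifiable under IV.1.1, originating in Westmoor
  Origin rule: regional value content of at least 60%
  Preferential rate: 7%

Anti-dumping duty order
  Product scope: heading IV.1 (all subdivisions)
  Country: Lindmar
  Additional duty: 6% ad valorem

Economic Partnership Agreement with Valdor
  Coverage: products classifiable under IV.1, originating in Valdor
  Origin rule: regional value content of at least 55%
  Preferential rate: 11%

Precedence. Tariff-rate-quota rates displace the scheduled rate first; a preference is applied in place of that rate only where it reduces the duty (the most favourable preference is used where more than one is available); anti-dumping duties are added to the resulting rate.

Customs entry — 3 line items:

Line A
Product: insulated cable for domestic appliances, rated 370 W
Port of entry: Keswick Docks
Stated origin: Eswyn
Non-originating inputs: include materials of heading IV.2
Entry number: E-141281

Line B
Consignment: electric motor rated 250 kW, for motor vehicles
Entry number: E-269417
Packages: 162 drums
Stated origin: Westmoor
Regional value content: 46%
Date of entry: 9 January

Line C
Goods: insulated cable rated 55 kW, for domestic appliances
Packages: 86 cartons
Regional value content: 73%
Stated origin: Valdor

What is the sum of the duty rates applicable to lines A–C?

Line A: insulated cable → IV.2; rated 370 W → IV.2.2; for domestic appliances → IV.2.2.3. Scheduled 27%. Eswyn agreement on IV.1.3: IV.2.2.3 not covered. → 27%.
Line B: electric motor → IV.1; rated 250 kW → IV.1.1; for motor vehicles → IV.1.1.1. Scheduled 36%. Westmoor agreement on IV.1.1: RVC < 60%. → 36%.
Line C: insulated cable → IV.2; rated 55 kW → IV.2.3; for domestic appliances → IV.2.3.1. Scheduled 33%. Valdor agreement on IV.1: IV.2.3.1 not covered. → 33%.
Sum: 27% + 36% + 33% = 96%.

96%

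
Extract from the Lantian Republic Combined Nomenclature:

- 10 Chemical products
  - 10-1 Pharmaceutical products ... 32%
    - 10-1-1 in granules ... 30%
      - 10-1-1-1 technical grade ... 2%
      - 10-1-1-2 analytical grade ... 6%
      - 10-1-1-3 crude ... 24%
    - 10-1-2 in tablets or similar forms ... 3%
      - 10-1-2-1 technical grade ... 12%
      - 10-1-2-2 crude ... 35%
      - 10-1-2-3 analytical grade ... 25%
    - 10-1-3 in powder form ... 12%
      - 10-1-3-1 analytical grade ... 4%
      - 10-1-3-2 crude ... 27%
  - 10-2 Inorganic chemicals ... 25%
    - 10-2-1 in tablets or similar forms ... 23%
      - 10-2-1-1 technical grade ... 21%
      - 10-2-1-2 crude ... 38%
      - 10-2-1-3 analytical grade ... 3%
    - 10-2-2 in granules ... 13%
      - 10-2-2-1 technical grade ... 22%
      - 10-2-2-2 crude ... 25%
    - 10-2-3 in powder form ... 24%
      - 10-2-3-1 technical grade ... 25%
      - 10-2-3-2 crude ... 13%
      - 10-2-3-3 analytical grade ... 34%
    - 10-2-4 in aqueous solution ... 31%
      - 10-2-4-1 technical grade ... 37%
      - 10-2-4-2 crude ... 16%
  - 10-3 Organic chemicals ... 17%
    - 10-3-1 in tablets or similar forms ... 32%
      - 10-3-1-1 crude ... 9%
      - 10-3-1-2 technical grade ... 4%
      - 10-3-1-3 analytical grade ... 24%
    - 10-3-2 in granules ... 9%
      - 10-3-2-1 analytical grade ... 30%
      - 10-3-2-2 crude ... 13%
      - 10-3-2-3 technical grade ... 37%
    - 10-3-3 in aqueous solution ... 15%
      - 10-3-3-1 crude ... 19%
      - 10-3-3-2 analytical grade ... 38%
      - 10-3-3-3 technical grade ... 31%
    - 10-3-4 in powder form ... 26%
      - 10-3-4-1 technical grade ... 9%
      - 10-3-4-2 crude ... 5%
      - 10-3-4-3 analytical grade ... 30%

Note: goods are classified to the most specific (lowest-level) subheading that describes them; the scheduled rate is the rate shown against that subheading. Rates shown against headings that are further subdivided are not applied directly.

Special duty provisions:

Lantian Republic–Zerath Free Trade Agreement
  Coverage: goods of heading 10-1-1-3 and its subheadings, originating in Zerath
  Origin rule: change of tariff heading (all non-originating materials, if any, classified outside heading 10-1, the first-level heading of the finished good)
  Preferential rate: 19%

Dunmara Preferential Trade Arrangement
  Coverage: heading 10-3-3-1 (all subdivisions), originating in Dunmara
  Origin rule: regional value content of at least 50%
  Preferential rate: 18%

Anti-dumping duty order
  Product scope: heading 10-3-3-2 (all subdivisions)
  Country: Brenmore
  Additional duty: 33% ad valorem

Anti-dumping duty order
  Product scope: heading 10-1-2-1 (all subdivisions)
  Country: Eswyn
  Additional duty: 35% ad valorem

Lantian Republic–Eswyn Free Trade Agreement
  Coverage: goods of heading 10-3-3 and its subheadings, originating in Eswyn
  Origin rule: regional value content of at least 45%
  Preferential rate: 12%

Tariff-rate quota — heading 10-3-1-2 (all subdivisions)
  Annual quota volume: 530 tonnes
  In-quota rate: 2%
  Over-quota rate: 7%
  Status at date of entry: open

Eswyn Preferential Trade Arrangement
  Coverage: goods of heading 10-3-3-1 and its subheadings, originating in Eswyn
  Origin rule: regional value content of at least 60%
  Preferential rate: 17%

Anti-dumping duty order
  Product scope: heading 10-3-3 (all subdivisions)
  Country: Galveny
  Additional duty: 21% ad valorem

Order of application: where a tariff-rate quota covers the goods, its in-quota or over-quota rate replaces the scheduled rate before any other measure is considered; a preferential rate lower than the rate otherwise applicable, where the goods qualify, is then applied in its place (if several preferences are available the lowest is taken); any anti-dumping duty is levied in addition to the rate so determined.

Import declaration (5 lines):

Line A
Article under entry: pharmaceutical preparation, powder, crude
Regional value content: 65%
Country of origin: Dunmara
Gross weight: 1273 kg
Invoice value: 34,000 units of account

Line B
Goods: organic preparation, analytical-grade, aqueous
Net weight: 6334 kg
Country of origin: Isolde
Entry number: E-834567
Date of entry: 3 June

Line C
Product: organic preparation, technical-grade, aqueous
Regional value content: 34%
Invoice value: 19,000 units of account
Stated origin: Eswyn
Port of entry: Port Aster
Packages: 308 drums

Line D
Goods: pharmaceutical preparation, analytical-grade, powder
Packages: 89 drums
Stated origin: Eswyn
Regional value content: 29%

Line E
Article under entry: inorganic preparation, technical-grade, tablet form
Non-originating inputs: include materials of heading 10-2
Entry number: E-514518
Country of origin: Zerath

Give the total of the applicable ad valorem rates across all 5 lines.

121%

Line A: pharmaceutical → 10-1; powder → 10-1-3; crude → 10-1-3-2. Scheduled 27%. Dunmara agreement on 10-3-3-1: 10-1-3-2 not covered. → 27%.
Line B: organic → 10-3; aqueous → 10-3-3; analytical-grade → 10-3-3-2. Scheduled 38%. No special measure applies. → 38%.
Line C: organic → 10-3; aqueous → 10-3-3; technical-grade → 10-3-3-3. Scheduled 31%. Eswyn agreement on 10-3-3: RVC < 45%; Eswyn agreement on 10-3-3-1: 10-3-3-3 not covered. → 31%.
Line D: pharmaceutical → 10-1; powder → 10-1-3; analytical-grade → 10-1-3-1. Scheduled 4%. Eswyn agreement on 10-3-3: 10-1-3-1 not covered; Eswyn agreement on 10-3-3-1: 10-1-3-1 not covered. → 4%.
Line E: inorganic → 10-2; tablet form → 10-2-1; technical-grade → 10-2-1-1. Scheduled 21%. Zerath agreement on 10-1-1-3: 10-2-1-1 not covered. → 21%.
Sum: 27% + 38% + 31% + 4% + 21% = 121%.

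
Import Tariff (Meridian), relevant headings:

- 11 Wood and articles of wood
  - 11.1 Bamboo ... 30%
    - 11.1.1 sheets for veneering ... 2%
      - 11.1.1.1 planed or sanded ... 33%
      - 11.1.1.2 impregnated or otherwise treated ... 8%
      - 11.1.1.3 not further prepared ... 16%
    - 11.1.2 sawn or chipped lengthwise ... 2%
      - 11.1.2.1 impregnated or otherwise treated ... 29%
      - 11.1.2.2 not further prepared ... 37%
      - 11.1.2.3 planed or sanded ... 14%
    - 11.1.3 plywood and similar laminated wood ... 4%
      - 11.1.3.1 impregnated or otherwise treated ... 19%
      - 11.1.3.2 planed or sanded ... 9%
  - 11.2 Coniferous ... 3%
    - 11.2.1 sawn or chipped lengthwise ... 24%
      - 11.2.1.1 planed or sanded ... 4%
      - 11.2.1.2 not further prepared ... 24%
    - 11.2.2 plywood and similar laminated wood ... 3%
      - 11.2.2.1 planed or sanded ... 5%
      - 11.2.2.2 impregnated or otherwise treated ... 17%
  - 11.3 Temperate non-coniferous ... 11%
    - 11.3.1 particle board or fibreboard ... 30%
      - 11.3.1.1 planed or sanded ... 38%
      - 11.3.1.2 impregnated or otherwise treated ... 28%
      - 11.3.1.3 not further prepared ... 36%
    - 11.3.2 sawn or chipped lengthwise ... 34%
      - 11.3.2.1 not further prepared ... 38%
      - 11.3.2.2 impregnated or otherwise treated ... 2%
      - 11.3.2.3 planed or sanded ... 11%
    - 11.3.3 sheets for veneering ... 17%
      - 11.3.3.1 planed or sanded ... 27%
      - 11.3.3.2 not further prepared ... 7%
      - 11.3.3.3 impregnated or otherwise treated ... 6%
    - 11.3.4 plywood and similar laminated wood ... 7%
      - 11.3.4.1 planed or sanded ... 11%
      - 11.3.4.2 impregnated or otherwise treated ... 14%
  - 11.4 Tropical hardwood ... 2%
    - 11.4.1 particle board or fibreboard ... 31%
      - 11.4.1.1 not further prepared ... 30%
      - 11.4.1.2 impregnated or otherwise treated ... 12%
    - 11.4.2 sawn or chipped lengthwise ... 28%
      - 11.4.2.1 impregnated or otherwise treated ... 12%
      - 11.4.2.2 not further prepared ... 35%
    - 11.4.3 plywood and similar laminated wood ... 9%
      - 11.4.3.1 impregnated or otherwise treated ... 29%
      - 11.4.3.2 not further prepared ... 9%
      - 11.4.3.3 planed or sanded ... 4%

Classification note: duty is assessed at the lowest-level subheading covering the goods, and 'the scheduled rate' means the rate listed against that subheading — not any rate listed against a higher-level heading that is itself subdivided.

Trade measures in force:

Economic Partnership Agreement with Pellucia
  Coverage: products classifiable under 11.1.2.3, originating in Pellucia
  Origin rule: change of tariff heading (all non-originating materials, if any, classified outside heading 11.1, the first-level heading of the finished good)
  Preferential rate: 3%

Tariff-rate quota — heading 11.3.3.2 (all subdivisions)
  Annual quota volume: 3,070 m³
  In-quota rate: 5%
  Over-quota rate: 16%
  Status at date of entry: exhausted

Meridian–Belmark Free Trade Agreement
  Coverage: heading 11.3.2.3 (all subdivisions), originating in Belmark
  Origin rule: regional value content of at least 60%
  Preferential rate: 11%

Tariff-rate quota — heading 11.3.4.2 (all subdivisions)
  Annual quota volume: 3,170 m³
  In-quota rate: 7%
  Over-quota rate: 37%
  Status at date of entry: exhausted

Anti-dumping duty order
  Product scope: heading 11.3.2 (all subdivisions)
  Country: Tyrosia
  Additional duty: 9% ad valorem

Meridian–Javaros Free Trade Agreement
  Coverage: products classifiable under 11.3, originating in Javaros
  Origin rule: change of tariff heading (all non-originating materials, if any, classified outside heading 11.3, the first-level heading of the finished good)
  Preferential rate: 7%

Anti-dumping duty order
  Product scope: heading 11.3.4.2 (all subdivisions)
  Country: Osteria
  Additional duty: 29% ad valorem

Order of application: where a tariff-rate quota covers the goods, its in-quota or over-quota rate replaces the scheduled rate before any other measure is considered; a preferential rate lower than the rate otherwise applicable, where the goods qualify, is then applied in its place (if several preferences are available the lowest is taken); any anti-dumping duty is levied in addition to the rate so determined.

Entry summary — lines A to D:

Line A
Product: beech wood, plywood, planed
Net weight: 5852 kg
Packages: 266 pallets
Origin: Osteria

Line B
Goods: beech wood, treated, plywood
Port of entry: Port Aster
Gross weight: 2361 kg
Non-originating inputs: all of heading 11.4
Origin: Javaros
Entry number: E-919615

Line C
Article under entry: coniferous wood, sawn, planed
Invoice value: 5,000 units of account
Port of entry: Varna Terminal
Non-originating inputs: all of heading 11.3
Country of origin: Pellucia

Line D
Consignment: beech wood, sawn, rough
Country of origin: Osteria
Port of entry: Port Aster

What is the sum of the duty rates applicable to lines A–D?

Line A: beech → 11.3; plywood → 11.3.4; planed → 11.3.4.1. Scheduled 11%. No special measure applies. → 11%.
Line B: beech → 11.3; plywood → 11.3.4; treated → 11.3.4.2. Scheduled 14%. quota on 11.3.4.2 exhausted → over-quota 37%; Javaros agreement on 11.3: CTH met → 7% available; preferential 7%. → 7%.
Line C: coniferous → 11.2; sawn → 11.2.1; planed → 11.2.1.1. Scheduled 4%. Pellucia agreement on 11.1.2.3: 11.2.1.1 not covered. → 4%.
Line D: beech → 11.3; sawn → 11.3.2; rough → 11.3.2.1. Scheduled 38%. No special measure applies. → 38%.
Sum: 11% + 7% + 4% + 38% = 60%.

60%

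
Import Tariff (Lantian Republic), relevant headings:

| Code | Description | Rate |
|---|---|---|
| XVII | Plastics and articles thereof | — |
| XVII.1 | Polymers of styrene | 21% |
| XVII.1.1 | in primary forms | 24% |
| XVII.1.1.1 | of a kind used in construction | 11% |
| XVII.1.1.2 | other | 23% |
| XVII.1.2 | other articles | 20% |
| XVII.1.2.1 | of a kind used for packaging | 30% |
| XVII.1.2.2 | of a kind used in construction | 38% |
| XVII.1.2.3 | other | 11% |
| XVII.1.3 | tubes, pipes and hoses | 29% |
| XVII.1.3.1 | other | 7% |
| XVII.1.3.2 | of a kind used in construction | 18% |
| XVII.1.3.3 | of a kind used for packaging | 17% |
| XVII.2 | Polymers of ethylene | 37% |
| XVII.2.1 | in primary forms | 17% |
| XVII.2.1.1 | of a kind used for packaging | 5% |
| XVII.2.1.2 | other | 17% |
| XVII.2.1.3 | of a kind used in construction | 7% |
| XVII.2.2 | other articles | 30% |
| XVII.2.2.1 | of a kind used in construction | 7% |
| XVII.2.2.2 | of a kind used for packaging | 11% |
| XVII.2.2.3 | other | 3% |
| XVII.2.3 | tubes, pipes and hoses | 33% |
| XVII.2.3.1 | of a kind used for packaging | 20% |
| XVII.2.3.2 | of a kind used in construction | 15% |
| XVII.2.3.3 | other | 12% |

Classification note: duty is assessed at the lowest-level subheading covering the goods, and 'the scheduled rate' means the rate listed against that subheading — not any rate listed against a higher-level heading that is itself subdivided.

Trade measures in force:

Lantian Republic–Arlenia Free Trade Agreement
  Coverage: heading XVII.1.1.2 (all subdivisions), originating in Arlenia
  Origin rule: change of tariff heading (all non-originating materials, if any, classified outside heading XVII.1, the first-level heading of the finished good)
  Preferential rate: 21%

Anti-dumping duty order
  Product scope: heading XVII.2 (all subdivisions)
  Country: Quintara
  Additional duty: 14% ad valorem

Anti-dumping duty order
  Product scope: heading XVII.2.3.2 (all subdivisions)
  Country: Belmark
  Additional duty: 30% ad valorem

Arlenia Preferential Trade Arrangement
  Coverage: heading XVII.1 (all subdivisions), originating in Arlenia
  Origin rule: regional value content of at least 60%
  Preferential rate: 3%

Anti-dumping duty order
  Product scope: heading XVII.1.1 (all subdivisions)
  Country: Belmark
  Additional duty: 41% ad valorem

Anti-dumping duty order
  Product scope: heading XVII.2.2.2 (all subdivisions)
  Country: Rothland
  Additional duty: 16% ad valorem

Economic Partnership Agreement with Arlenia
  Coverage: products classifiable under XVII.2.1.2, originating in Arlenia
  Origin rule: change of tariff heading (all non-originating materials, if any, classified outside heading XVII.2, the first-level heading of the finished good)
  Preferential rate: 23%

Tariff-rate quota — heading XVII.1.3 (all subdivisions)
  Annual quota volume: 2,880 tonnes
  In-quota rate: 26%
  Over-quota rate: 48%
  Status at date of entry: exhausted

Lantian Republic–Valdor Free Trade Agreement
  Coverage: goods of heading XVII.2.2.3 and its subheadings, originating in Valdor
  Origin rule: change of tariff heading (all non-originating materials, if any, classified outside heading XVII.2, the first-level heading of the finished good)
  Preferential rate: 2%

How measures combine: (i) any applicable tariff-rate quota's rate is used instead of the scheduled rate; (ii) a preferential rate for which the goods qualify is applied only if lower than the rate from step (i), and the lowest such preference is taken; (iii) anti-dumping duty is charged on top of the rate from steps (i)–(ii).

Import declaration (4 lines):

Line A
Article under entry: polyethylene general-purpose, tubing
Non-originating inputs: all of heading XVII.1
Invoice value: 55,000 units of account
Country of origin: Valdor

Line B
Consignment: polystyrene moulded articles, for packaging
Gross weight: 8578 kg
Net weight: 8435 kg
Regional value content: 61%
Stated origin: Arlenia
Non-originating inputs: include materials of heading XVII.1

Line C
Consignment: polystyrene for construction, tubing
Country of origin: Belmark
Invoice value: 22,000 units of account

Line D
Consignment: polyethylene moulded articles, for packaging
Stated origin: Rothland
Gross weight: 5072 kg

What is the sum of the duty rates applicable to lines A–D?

90%

Line A: polyethylene → XVII.2; tubing → XVII.2.3; general-purpose → XVII.2.3.3. Scheduled 12%. Valdor agreement on XVII.2.2.3: XVII.2.3.3 not covered. → 12%.
Line B: polystyrene → XVII.1; moulded articles → XVII.1.2; for packaging → XVII.1.2.1. Scheduled 30%. Arlenia agreement on XVII.1.1.2: XVII.1.2.1 not covered; Arlenia agreement on XVII.1: RVC ≥ 60% → 3% available; Arlenia agreement on XVII.2.1.2: XVII.1.2.1 not covered; preferential 3%. → 3%.
Line C: polystyrene → XVII.1; tubing → XVII.1.3; for construction → XVII.1.3.2. Scheduled 18%. quota on XVII.1.3 exhausted → over-quota 48%. → 48%.
Line D: polyethylene → XVII.2; moulded articles → XVII.2.2; for packaging → XVII.2.2.2. Scheduled 11%. anti-dumping (Rothland, XVII.2.2.2): +16%; total 11% + 16% = 27%. → 27%.
Sum: 12% + 3% + 48% + 27% = 90%.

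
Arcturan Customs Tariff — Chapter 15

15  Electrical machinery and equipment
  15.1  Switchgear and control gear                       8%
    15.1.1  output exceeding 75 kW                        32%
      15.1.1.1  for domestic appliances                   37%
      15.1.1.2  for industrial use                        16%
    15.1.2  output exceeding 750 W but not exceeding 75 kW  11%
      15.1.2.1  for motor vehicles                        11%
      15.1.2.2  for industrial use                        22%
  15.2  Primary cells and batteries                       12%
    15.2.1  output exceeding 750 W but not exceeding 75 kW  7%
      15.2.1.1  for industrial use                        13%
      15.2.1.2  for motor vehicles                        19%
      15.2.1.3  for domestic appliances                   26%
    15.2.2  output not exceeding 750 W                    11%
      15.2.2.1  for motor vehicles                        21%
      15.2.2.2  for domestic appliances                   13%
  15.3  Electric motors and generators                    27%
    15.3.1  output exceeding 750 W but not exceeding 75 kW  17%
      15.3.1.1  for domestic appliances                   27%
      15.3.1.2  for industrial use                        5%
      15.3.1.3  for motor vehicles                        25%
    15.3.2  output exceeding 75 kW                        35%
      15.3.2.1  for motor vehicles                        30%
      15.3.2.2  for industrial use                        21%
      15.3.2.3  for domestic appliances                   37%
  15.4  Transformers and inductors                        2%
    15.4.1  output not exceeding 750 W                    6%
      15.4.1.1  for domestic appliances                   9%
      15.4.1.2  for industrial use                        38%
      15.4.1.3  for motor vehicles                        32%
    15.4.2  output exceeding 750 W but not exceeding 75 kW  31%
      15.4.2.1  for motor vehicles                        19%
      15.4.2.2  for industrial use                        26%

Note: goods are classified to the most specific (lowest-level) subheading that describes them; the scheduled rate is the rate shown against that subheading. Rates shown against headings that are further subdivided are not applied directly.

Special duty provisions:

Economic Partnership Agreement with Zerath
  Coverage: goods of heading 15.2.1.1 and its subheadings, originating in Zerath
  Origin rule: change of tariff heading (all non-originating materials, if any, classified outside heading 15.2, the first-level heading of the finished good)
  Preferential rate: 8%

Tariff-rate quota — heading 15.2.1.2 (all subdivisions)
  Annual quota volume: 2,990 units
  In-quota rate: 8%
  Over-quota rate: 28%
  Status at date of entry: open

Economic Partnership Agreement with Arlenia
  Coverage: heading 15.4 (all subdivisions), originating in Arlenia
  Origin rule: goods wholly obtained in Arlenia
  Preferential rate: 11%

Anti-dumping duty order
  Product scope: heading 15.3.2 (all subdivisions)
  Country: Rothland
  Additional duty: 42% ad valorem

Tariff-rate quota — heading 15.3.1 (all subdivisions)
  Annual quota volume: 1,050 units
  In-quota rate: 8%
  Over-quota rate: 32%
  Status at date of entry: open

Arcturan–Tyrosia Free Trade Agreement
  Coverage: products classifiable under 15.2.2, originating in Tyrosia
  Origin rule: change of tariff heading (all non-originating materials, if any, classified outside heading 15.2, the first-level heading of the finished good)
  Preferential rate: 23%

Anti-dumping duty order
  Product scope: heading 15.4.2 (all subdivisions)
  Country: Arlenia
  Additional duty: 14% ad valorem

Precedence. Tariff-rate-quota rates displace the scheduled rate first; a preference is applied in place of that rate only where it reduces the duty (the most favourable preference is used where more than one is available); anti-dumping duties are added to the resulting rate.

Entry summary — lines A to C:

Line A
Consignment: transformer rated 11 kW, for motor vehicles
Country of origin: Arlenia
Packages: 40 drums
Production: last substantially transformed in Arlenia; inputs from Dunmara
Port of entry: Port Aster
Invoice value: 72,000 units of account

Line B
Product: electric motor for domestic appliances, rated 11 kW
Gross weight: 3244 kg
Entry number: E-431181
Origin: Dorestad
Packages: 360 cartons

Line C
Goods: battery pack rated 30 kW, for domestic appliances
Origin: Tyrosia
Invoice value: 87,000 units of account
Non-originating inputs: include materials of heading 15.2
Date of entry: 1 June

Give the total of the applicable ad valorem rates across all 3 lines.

Line A: transformer → 15.4; rated 11 kW → 15.4.2; for motor vehicles → 15.4.2.1. Scheduled 19%. Arlenia agreement on 15.4: not wholly obtained; anti-dumping (Arlenia, 15.4.2): +14%; total 19% + 14% = 33%. → 33%.
Line B: electric motor → 15.3; rated 11 kW → 15.3.1; for domestic appliances → 15.3.1.1. Scheduled 27%. quota on 15.3.1 open → in-quota 8%. → 8%.
Line C: battery pack → 15.2; rated 30 kW → 15.2.1; for domestic appliances → 15.2.1.3. Scheduled 26%. Tyrosia agreement on 15.2.2: 15.2.1.3 not covered. → 26%.
Sum: 33% + 8% + 26% = 67%.

67%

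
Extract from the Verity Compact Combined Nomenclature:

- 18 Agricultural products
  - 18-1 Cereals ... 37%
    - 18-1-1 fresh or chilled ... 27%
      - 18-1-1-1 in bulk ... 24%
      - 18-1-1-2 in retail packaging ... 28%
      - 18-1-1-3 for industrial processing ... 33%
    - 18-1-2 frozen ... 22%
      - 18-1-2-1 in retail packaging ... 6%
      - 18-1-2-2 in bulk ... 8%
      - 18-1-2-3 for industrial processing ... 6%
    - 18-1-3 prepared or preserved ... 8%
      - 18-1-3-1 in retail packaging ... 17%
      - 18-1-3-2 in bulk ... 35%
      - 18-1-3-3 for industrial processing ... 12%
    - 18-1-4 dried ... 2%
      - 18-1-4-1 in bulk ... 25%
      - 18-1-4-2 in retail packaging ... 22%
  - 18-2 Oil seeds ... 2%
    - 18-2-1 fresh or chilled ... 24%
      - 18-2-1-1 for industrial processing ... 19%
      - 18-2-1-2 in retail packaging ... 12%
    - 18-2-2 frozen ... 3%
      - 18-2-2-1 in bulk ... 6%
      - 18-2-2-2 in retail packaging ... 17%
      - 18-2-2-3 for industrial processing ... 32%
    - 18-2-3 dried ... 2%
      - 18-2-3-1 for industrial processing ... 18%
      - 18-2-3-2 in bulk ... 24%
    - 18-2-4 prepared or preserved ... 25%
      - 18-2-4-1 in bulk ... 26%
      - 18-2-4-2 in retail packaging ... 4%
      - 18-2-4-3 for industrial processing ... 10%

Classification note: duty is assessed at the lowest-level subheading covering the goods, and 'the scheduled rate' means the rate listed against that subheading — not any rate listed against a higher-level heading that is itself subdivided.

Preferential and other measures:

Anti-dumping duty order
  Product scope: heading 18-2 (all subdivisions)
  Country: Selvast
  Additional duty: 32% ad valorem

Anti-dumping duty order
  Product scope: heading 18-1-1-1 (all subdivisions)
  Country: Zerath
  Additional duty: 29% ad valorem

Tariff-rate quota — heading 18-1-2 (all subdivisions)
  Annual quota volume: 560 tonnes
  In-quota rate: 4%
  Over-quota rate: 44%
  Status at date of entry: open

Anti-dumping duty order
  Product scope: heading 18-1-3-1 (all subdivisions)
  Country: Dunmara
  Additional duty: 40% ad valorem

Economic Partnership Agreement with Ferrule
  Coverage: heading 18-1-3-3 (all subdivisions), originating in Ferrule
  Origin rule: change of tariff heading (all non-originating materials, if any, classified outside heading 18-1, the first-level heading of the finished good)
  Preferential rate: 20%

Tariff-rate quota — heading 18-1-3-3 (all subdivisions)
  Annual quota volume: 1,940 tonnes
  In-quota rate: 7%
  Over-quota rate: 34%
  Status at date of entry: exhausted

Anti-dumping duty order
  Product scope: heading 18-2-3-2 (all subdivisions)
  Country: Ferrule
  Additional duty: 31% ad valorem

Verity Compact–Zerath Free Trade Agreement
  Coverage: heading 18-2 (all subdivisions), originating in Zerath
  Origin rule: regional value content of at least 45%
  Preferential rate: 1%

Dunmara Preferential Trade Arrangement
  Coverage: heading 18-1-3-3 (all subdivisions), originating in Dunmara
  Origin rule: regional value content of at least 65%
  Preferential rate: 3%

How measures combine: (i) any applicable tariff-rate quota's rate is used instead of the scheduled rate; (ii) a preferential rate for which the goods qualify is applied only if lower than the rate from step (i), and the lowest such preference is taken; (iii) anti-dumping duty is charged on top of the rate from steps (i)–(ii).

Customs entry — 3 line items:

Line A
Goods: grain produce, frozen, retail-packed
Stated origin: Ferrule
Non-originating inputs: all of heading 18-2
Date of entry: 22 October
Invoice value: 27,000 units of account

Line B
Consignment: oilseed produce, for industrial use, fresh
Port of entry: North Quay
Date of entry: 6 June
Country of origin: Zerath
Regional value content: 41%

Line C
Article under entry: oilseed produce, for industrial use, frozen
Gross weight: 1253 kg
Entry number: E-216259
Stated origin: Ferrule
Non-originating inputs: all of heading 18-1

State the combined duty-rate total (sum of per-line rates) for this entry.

55%

Line A: grain → 18-1; frozen → 18-1-2; retail-packed → 18-1-2-1. Scheduled 6%. quota on 18-1-2 open → in-quota 4%; Ferrule agreement on 18-1-3-3: 18-1-2-1 not covered. → 4%.
Line B: oilseed → 18-2; fresh → 18-2-1; for industrial use → 18-2-1-1. Scheduled 19%. Zerath agreement on 18-2: RVC < 45%. → 19%.
Line C: oilseed → 18-2; frozen → 18-2-2; for industrial use → 18-2-2-3. Scheduled 32%. Ferrule agreement on 18-1-3-3: 18-2-2-3 not covered. → 32%.
Sum: 4% + 19% + 32% = 55%.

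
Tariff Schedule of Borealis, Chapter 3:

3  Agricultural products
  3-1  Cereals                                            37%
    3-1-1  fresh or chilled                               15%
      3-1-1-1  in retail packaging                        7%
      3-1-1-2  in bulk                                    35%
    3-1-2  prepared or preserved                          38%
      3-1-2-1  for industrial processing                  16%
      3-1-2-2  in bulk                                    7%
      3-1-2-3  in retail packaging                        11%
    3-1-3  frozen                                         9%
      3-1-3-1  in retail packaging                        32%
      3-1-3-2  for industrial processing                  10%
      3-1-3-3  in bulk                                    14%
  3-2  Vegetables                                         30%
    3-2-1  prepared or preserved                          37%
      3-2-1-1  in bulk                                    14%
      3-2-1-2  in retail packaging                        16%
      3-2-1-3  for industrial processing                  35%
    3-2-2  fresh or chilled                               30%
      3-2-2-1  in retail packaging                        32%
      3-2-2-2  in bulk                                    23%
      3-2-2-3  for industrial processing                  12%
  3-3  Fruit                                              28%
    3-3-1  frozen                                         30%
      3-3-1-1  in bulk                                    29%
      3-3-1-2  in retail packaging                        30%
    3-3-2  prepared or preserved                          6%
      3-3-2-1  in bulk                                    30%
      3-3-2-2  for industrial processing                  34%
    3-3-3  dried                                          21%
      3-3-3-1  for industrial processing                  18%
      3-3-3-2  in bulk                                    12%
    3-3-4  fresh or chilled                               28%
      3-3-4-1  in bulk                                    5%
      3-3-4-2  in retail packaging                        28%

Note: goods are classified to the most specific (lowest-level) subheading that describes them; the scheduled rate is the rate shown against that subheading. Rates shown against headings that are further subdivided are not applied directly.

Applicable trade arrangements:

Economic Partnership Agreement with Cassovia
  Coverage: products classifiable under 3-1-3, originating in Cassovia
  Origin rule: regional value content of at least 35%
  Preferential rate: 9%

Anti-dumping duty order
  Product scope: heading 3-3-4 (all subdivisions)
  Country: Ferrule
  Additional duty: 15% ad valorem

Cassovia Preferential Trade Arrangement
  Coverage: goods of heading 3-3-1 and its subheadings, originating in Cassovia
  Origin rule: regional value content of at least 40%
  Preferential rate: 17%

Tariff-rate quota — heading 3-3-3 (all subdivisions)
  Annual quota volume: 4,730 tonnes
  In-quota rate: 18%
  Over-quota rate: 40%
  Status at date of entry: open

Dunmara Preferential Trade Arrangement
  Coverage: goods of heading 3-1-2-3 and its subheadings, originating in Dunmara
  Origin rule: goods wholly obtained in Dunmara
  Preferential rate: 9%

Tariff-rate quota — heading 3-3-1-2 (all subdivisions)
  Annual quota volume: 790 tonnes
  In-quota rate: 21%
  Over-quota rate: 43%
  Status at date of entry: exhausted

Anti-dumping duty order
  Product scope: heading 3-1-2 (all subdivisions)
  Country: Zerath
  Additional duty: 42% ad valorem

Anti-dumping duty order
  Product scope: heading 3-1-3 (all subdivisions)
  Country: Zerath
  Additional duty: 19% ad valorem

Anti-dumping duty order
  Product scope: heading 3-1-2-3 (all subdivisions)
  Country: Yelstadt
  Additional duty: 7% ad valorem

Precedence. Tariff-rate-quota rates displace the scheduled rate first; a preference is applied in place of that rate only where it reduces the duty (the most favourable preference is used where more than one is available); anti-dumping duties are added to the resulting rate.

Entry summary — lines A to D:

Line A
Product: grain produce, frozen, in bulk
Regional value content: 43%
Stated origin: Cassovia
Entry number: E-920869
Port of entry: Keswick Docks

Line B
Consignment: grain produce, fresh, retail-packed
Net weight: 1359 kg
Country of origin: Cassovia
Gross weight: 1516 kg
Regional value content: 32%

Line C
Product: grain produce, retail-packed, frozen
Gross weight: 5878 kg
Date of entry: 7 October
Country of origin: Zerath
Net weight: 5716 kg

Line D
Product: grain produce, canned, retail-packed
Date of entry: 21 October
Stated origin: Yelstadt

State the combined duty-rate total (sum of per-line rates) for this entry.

Line A: grain → 3-1; frozen → 3-1-3; in bulk → 3-1-3-3. Scheduled 14%. Cassovia agreement on 3-1-3: RVC ≥ 35% → 9% available; Cassovia agreement on 3-3-1: 3-1-3-3 not covered; preferential 9%. → 9%.
Line B: grain → 3-1; fresh → 3-1-1; retail-packed → 3-1-1-1. Scheduled 7%. Cassovia agreement on 3-1-3: 3-1-1-1 not covered; Cassovia agreement on 3-3-1: 3-1-1-1 not covered. → 7%.
Line C: grain → 3-1; frozen → 3-1-3; retail-packed → 3-1-3-1. Scheduled 32%. anti-dumping (Zerath, 3-1-3): +19%; total 32% + 19% = 51%. → 51%.
Line D: grain → 3-1; canned → 3-1-2; retail-packed → 3-1-2-3. Scheduled 11%. anti-dumping (Yelstadt, 3-1-2-3): +7%; total 11% + 7% = 18%. → 18%.
Sum: 9% + 7% + 51% + 18% = 85%.

85%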